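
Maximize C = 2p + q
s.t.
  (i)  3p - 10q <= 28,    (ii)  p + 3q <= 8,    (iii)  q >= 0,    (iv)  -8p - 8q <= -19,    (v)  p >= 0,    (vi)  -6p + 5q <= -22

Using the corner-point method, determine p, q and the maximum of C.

p = 8, q = 0, maximum C = 16

Feasible corners and C = 2p + q:
  (8, 0) → C = 16
  (106/23, 26/23) → C = 238/23
  (11/3, 0) → C = 22/3

The optimum lies where p + 3q = 8 and q = 0.
Solving simultaneously gives p = 8, q = 0.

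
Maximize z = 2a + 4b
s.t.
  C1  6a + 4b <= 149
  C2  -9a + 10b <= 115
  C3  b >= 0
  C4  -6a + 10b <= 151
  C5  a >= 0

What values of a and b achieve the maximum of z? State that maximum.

Extreme points and z = 2a + 4b:
  (515/48, 677/32) → z = 1273/12
  (149/6, 0) → z = 149/3
  (0, 23/2) → z = 46
  (0, 0) → z = 0

The optimum lies where 6a + 4b = 149 and -9a + 10b = 115.
Solving simultaneously gives a = 515/48, b = 677/32.

a = 515/48, b = 677/32, maximum z = 1273/12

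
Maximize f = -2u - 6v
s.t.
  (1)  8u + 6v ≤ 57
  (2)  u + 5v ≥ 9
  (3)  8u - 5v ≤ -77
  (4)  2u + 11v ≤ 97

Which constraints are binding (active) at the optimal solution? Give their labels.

Feasible corners and f = -2u - 6v:
  (-68/9, 149/45) → f = -214/45
  (-386, 79) → f = 298
  (-181/49, 465/49) → f = -2428/49

The maximum is at (-386, 79). Substituting into each constraint, equality holds for (2) and (4); the remaining constraints have slack.

(2) and (4)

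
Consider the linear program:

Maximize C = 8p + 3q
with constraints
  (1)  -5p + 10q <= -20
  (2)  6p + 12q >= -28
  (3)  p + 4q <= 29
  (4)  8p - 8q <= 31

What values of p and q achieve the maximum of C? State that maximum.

p = 15/4, q = -1/8, maximum C = 237/8

Vertices and C = 8p + 3q:
  (-1/3, -13/6) → C = -55/6
  (15/4, -1/8) → C = 237/8
  (37/36, -205/72) → C = -23/72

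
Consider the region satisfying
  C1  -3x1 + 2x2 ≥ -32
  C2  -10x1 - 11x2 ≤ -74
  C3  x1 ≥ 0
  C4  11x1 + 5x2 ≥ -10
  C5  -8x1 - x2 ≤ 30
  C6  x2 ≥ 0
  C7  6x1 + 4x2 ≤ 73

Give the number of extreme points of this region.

The feasible vertices (each the meet of two boundaries and inside every other half-plane) are:
  (32/3, 0)
  (137/12, 9/8)
  (0, 74/11)
  (37/5, 0)
  (0, 73/4)

5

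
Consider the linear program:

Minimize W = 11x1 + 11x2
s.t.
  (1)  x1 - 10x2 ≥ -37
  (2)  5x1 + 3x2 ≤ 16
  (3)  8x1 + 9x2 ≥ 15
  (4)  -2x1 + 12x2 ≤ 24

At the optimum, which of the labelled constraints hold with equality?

Corner points and W = 11x1 + 11x2:
  (33/7, -53/21) → W = 506/21
  (20/11, 76/33) → W = 136/3
  (-6/19, 37/19) → W = 341/19

The minimum is at (-6/19, 37/19). Substituting into each constraint, equality holds for (3) and (4); the remaining constraints have slack.

(3) and (4)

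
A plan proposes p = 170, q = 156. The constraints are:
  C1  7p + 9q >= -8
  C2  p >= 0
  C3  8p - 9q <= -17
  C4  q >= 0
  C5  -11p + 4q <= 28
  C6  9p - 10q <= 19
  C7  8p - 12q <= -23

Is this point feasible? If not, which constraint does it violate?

C1: 2594 ≥ -8 ✓
C2: 170 ≥ 0 ✓
C3: -44 ≤ -17 ✓
C4: 156 ≥ 0 ✓
C5: -1246 ≤ 28 ✓
C6: -30 ≤ 19 ✓
C7: -512 ≤ -23 ✓

feasible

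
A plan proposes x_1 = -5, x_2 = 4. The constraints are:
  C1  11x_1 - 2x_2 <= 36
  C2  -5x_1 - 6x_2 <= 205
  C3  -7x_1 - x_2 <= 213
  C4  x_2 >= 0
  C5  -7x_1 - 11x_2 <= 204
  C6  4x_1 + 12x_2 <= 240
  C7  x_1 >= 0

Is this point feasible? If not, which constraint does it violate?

Constraint C7: x_1 = -5, which is not ≥ 0. All other constraints are satisfied.

not feasible — violates C7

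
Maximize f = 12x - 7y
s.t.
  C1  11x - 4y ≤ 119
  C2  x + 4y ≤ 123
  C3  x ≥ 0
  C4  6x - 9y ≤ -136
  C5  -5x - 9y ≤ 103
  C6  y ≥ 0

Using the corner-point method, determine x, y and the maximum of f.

x = 563/33, y = 874/33, maximum f = 58/3

Feasible corners and f = 12x - 7y:
  (0, 123/4) → f = -861/4
  (563/33, 874/33) → f = 58/3
  (0, 136/9) → f = -952/9

The binding constraints are x + 4y = 123 and 6x - 9y = -136.
Solving simultaneously gives x = 563/33, y = 874/33.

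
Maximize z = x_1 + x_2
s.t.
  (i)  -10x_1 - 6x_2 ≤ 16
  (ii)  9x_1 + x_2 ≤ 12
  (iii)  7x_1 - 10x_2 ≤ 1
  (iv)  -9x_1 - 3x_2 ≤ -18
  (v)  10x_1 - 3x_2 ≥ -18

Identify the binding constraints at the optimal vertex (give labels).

(ii) and (v)

Corner points and z = x_1 + x_2:
  (1, 3) → z = 4
  (18/37, 282/37) → z = 300/37
  (0, 6) → z = 6

The maximum is at (18/37, 282/37). Substituting into each constraint, equality holds for (ii) and (v); the remaining constraints have slack.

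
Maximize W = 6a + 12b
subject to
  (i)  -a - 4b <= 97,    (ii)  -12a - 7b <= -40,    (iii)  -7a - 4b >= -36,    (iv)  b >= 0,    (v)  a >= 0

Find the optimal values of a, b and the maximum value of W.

a = 0, b = 9, maximum W = 108

Feasible corners and W = 6a + 12b:
  (10/3, 0) → W = 20
  (0, 40/7) → W = 480/7
  (36/7, 0) → W = 216/7
  (0, 9) → W = 108

At the optimal vertex, -7a - 4b = -36 and a = 0.
Solving simultaneously gives a = 0, b = 9.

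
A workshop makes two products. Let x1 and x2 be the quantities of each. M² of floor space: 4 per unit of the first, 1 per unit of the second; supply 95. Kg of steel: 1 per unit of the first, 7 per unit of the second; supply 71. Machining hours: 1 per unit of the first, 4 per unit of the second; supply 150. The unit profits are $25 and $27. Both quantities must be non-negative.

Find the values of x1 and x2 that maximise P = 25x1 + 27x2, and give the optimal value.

At the optimal vertex, 4x1 + x2 = 95 and x1 + 7x2 = 71.
Solving simultaneously gives x1 = 22, x2 = 7.

x1 = 22, x2 = 7, maximum P = 739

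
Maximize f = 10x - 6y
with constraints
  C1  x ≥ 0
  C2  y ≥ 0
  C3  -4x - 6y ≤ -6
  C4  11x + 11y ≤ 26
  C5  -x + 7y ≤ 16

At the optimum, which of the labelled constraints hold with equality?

C2 and C4

Corner points and f = 10x - 6y:
  (0, 1) → f = -6
  (0, 16/7) → f = -96/7
  (3/2, 0) → f = 15
  (26/11, 0) → f = 260/11
  (3/44, 101/44) → f = -144/11

The maximum is at (26/11, 0). Substituting into each constraint, equality holds for C2 and C4; the remaining constraints have slack.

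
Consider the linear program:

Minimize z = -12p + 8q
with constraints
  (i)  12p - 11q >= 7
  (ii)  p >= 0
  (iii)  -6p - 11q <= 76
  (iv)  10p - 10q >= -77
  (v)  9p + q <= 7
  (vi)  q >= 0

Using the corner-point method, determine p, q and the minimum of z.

p = 7/9, q = 0, minimum z = -28/3

Feasible corners and z = -12p + 8q:
  (28/37, 7/37) → z = -280/37
  (7/12, 0) → z = -7
  (7/9, 0) → z = -28/3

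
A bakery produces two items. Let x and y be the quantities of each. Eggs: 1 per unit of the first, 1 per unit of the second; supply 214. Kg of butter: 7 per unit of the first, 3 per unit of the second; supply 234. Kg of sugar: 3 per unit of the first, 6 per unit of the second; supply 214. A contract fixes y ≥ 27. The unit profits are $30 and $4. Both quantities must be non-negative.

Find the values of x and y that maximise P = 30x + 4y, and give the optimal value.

x = 52/3, y = 27, maximum P = 628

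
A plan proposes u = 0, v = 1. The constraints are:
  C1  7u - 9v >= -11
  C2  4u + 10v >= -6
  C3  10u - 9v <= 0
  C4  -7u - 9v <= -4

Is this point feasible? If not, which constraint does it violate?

feasible

C1: -9 ≥ -11 ✓
C2: 10 ≥ -6 ✓
C3: -9 ≤ 0 ✓
C4: -9 ≤ -4 ✓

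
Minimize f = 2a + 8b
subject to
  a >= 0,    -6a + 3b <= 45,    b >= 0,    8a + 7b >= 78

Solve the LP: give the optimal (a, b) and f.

Extreme points and f = 2a + 8b:
  (0, 15) → f = 120
  (0, 78/7) → f = 624/7
  (39/4, 0) → f = 39/2
The feasible region is unbounded (it extends along (1, 2), (1, 0)), but f strictly increases along every unbounded feasible direction, so there is no improving ray and the minimum is attained at a vertex.

At the optimal vertex, b = 0 and 8a + 7b = 78.
Solving simultaneously gives a = 39/4, b = 0.

a = 39/4, b = 0, minimum f = 39/2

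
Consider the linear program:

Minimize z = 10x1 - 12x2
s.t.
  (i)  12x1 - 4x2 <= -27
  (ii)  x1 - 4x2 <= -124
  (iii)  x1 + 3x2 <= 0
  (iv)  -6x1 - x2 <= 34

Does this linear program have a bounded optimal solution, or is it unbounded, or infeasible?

The boundaries 12x1 - 4x2 = -27 and x1 - 4x2 = -124 meet at (97/11, 1461/44), but that point violates x1 + 3x2 ≤ 0. Every candidate vertex is excluded by some other constraint, so the feasible region is empty.

infeasible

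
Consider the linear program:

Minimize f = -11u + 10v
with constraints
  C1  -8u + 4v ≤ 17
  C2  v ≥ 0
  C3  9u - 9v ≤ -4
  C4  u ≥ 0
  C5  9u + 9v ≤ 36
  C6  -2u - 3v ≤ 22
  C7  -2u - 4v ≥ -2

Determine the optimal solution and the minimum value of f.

u = 1/27, v = 13/27, minimum f = 119/27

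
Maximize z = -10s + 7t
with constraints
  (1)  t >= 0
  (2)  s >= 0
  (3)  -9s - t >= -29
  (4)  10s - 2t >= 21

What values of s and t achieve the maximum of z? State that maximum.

Extreme points and z = -10s + 7t:
  (29/9, 0) → z = -290/9
  (21/10, 0) → z = -21
  (79/28, 101/28) → z = -83/28

The binding constraints are -9s - t = -29 and 10s - 2t = 21.
Solving simultaneously gives s = 79/28, t = 101/28.

s = 79/28, t = 101/28, maximum z = -83/28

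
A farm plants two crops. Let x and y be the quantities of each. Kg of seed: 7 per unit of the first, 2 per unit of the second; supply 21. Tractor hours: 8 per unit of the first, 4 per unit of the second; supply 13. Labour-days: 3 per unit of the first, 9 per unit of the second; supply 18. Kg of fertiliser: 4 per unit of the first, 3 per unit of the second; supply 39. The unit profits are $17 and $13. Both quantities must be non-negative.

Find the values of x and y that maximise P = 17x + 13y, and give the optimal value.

x = 3/4, y = 7/4, maximum P = 71/2

At the optimal vertex, 8x + 4y = 13 and 3x + 9y = 18.
Solving simultaneously gives x = 3/4, y = 7/4.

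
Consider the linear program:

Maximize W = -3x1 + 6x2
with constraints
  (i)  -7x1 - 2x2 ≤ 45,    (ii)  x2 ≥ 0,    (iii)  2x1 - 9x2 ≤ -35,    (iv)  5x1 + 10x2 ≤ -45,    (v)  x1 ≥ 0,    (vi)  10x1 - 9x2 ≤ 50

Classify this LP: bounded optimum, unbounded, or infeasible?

infeasible

The boundaries 2x1 - 9x2 = -35 and x1 = 0 meet at (0, 35/9), but that point violates 5x1 + 10x2 ≤ -45. Every candidate vertex is excluded by some other constraint, so the feasible region is empty.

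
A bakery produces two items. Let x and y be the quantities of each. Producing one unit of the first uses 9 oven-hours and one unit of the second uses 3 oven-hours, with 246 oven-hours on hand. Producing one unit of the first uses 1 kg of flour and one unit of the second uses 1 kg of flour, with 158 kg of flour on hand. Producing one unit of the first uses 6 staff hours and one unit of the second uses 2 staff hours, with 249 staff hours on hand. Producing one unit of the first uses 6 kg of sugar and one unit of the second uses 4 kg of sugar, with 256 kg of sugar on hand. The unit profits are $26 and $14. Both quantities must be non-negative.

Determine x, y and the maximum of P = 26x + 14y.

Vertices and P = 26x + 14y:
  (0, 0) → P = 0
  (0, 64) → P = 896
  (82/3, 0) → P = 2132/3
  (12, 46) → P = 956

The binding constraints are 9x + 3y = 246 and 6x + 4y = 256.
Solving simultaneously gives x = 12, y = 46.

x = 12, y = 46, maximum P = 956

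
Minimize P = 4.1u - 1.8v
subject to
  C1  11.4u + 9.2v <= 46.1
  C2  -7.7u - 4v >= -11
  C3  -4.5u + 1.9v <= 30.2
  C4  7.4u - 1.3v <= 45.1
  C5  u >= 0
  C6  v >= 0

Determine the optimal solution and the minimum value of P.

Extreme points and P = 4.1u - 1.8v:
  (0, 11/4) → P = -99/20
  (10/7, 0) → P = 41/7
  (0, 0) → P = 0

u = 0, v = 2.75, minimum P = -4.95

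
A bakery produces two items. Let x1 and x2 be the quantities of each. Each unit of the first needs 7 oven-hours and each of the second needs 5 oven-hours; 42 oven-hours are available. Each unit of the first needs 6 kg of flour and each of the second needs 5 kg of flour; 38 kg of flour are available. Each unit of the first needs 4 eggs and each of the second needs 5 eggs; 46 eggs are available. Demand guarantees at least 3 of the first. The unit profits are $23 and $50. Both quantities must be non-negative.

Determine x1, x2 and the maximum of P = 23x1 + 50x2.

x1 = 3, x2 = 4, maximum P = 269

Vertices and P = 23x1 + 50x2:
  (6, 0) → P = 138
  (3, 0) → P = 69
  (4, 14/5) → P = 232
  (3, 4) → P = 269

The binding constraints are 6x1 + 5x2 = 38 and x1 = 3.
Solving simultaneously gives x1 = 3, x2 = 4.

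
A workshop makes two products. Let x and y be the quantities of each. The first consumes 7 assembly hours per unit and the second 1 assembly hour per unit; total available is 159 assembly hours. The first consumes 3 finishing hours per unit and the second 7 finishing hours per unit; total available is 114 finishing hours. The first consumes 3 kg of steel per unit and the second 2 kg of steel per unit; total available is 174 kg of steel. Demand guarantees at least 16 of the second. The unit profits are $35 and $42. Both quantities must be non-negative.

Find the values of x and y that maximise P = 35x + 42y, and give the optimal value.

The optimum lies where 3x + 7y = 114 and y = 16.
Solving simultaneously gives x = 2/3, y = 16.

x = 2/3, y = 16, maximum P = 2086/3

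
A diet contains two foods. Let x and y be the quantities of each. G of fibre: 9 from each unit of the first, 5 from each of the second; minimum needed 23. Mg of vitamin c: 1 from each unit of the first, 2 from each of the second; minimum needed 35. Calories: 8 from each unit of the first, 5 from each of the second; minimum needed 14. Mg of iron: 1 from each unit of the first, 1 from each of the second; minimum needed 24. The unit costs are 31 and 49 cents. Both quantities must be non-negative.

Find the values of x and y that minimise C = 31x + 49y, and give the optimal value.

Vertices and C = 31x + 49y:
  (0, 24) → C = 1176
  (35, 0) → C = 1085
  (13, 11) → C = 942
The feasible region is unbounded (it extends along (0, 1), (1, 0)), but C strictly increases along every unbounded feasible direction, so there is no improving ray and the minimum is attained at a vertex.

x = 13, y = 11, minimum C = 942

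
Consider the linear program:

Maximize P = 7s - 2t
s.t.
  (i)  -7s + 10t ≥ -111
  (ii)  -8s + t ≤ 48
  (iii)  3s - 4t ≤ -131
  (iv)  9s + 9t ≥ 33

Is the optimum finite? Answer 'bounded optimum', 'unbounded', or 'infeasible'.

unbounded

From the feasible point (-61/29, 904/29), moving in the direction (4, 3) keeps every constraint satisfied while P increases without bound.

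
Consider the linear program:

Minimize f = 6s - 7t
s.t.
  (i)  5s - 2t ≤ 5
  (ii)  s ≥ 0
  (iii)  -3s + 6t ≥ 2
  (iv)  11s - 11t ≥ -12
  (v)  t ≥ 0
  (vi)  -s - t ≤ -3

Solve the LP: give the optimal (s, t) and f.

Feasible corners and f = 6s - 7t:
  (79/33, 115/33) → f = -331/33
  (11/7, 10/7) → f = -4/7
  (21/22, 45/22) → f = -189/22

The binding constraints are 5s - 2t = 5 and 11s - 11t = -12.
Solving simultaneously gives s = 79/33, t = 115/33.

s = 79/33, t = 115/33, minimum f = -331/33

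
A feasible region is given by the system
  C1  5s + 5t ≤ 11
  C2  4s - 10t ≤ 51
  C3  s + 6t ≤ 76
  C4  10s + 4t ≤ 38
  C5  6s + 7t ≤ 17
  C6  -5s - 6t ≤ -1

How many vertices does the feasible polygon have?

6

Pairwise boundary intersections that survive every other constraint:
  (73/15, -8/3)
  (-8/5, 19/5)
  (146/29, -179/58)
  (158/37, -251/74)
  (-430/29, 439/29)
  (-75/4, 379/24)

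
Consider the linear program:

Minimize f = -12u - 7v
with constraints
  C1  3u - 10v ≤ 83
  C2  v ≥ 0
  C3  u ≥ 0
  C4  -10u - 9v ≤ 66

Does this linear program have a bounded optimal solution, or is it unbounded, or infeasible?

From the feasible point (83/3, 0), moving in the direction (0, 1) keeps every constraint satisfied while f decreases without bound.

unbounded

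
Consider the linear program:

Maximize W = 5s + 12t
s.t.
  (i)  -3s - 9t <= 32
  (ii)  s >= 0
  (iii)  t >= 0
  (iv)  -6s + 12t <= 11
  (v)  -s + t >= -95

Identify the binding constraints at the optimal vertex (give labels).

Corner points and W = 5s + 12t:
  (0, 0) → W = 0
  (0, 11/12) → W = 11
  (95, 0) → W = 475
  (1151/6, 581/6) → W = 12727/6

The maximum is at (1151/6, 581/6). Substituting into each constraint, equality holds for (iv) and (v); the remaining constraints have slack.

(iv) and (v)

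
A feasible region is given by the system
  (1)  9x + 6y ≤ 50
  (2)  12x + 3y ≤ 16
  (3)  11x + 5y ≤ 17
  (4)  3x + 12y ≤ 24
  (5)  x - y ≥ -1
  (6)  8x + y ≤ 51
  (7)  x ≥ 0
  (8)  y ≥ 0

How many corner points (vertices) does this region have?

5

Of the 28 pairwise boundary intersections, those satisfying every inequality are:
  (29/27, 28/27)
  (4/3, 0)
  (3/4, 7/4)
  (0, 1)
  (0, 0)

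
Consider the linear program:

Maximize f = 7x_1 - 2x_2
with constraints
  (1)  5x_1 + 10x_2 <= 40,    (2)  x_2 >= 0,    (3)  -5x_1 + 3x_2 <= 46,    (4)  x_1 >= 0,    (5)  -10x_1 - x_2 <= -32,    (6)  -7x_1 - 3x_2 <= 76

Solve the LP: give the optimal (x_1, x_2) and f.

Corner points and f = 7x_1 - 2x_2:
  (8, 0) → f = 56
  (56/19, 48/19) → f = 296/19
  (16/5, 0) → f = 112/5

At the optimal vertex, 5x_1 + 10x_2 = 40 and x_2 = 0.
Solving simultaneously gives x_1 = 8, x_2 = 0.

x_1 = 8, x_2 = 0, maximum f = 56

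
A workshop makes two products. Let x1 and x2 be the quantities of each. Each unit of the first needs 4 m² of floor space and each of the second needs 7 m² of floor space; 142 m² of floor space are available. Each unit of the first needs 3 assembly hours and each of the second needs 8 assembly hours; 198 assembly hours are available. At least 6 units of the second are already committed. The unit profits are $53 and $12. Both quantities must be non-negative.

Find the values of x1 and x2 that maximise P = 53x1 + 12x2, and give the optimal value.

Corner points and P = 53x1 + 12x2:
  (0, 142/7) → P = 1704/7
  (0, 6) → P = 72
  (25, 6) → P = 1397

x1 = 25, x2 = 6, maximum P = 1397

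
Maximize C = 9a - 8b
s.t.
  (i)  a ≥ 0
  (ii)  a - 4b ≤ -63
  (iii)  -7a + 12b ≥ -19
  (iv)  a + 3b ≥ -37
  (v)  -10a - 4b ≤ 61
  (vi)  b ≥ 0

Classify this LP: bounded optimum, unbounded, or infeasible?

From the feasible point (0, 63/4), moving in the direction (12, 7) keeps every constraint satisfied while C increases without bound.

unbounded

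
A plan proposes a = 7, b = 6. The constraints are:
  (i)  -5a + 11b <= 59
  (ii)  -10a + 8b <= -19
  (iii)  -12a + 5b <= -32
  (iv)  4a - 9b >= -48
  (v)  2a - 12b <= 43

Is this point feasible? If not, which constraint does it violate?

(i): 31 ≤ 59 ✓
(ii): -22 ≤ -19 ✓
(iii): -54 ≤ -32 ✓
(iv): -26 ≥ -48 ✓
(v): -58 ≤ 43 ✓

feasible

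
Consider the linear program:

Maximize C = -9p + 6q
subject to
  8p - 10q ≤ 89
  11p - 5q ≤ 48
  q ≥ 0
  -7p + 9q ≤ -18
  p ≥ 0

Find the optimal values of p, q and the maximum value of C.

Vertices and C = -9p + 6q:
  (48/11, 0) → C = -432/11
  (171/32, 69/32) → C = -1125/32
  (18/7, 0) → C = -162/7

p = 18/7, q = 0, maximum C = -162/7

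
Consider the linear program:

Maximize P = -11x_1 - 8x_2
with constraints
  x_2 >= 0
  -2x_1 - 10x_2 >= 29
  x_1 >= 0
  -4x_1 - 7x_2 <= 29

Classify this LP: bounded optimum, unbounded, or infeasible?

The boundaries x_2 = 0 and x_1 = 0 meet at (0, 0), but that point violates -2x_1 - 10x_2 ≥ 29. Every candidate vertex is excluded by some other constraint, so the feasible region is empty.

infeasible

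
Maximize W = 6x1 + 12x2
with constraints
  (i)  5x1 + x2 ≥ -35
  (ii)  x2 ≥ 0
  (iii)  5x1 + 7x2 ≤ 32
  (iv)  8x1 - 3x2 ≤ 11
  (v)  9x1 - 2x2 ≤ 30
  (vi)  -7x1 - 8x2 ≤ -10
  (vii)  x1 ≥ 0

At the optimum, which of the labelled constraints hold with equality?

(iii) and (vii)

Feasible corners and W = 6x1 + 12x2:
  (173/71, 201/71) → W = 3450/71
  (0, 32/7) → W = 384/7
  (118/85, 3/85) → W = 744/85
  (0, 5/4) → W = 15

The maximum is at (0, 32/7). Substituting into each constraint, equality holds for (iii) and (vii); the remaining constraints have slack.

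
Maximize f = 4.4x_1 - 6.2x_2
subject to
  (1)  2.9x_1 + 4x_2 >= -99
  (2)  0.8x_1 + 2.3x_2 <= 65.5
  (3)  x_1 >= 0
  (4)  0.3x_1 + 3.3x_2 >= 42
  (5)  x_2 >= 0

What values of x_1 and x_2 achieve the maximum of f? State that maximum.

Vertices and f = 4.4x_1 - 6.2x_2:
  (0, 655/23) → f = -4061/23
  (797/13, 93/13) → f = 1127/5
  (0, 140/11) → f = -868/11

At the optimal vertex, 0.8x_1 + 2.3x_2 = 65.5 and 0.3x_1 + 3.3x_2 = 42.
Solving simultaneously gives x_1 = 797/13, x_2 = 93/13.

x_1 = 797/13, x_2 = 93/13, maximum f = 1127/5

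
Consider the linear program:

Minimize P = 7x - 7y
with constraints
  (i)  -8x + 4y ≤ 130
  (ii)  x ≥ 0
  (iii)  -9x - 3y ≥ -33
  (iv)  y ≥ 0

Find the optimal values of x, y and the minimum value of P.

Extreme points and P = 7x - 7y:
  (0, 11) → P = -77
  (0, 0) → P = 0
  (11/3, 0) → P = 77/3

The optimum lies where x = 0 and -9x - 3y = -33.
Solving simultaneously gives x = 0, y = 11.

x = 0, y = 11, minimum P = -77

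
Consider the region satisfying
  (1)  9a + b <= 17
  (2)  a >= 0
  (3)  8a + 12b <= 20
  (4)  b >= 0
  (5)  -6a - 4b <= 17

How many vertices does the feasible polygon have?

4

The feasible vertices (each the meet of two boundaries and inside every other half-plane) are:
  (46/25, 11/25)
  (17/9, 0)
  (0, 5/3)
  (0, 0)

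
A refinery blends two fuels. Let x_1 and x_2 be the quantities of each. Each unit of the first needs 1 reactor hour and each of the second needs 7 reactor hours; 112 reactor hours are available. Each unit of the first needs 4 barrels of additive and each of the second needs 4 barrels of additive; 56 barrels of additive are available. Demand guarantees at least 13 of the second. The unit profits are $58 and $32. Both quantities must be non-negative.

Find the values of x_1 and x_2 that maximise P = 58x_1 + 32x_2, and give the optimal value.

x_1 = 1, x_2 = 13, maximum P = 474

Corner points and P = 58x_1 + 32x_2:
  (0, 14) → P = 448
  (0, 13) → P = 416
  (1, 13) → P = 474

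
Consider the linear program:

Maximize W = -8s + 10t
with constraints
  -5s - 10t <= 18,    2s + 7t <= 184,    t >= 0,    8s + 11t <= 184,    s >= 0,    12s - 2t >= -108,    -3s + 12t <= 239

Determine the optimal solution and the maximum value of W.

Feasible corners and W = -8s + 10t:
  (23, 0) → W = -184
  (0, 0) → W = 0
  (0, 184/11) → W = 1840/11

The optimum lies where 8s + 11t = 184 and s = 0.
Solving simultaneously gives s = 0, t = 184/11.

s = 0, t = 184/11, maximum W = 1840/11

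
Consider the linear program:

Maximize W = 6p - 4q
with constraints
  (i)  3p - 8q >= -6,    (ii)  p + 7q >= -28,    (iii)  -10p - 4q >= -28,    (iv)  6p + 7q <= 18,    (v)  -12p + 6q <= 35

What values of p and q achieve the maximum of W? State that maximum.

p = 14/3, q = -14/3, maximum W = 140/3

Extreme points and W = 6p - 4q:
  (34/23, 30/23) → W = 84/23
  (-122/39, -11/26) → W = -222/13
  (14/3, -14/3) → W = 140/3
  (-413/90, -301/90) → W = -637/45
  (62/23, 6/23) → W = 348/23

The binding constraints are p + 7q = -28 and -10p - 4q = -28.
Solving simultaneously gives p = 14/3, q = -14/3.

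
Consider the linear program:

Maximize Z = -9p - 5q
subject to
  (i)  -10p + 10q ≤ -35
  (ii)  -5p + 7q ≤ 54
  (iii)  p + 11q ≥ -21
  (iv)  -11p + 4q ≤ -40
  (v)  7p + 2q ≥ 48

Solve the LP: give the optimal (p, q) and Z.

p = 38/5, q = -13/5, maximum Z = -277/5

Vertices and Z = -9p - 5q:
  (157/4, 143/4) → Z = -532
  (55/9, 47/18) → Z = -1225/18
  (38/5, -13/5) → Z = -277/5
The feasible region is unbounded (it extends along (7, 5), (11, -1)), but Z strictly decreases along every unbounded feasible direction, so there is no improving ray and the maximum is attained at a vertex.

At the optimal vertex, p + 11q = -21 and 7p + 2q = 48.
Solving simultaneously gives p = 38/5, q = -13/5.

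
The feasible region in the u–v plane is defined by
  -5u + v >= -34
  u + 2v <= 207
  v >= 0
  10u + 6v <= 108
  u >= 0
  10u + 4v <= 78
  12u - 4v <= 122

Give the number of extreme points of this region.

5

The feasible vertices (each the meet of two boundaries and inside every other half-plane) are:
  (34/5, 0)
  (107/15, 5/3)
  (0, 0)
  (0, 18)
  (9/5, 15)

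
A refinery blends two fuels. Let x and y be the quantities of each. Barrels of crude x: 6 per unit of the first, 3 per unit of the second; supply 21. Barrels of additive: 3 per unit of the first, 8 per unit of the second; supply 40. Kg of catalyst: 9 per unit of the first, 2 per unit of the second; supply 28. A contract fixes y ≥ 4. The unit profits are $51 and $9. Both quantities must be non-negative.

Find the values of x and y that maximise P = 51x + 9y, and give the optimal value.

x = 3/2, y = 4, maximum P = 225/2

Vertices and P = 51x + 9y:
  (0, 5) → P = 45
  (0, 4) → P = 36
  (16/13, 59/13) → P = 1347/13
  (3/2, 4) → P = 225/2

The binding constraints are 6x + 3y = 21 and y = 4.
Solving simultaneously gives x = 3/2, y = 4.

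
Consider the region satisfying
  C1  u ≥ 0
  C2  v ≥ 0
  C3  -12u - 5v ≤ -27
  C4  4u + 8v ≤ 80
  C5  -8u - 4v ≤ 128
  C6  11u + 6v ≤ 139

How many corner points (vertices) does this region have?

5

Of the 15 pairwise boundary intersections, those satisfying every inequality are:
  (0, 27/5)
  (0, 10)
  (9/4, 0)
  (139/11, 0)
  (79/8, 81/16)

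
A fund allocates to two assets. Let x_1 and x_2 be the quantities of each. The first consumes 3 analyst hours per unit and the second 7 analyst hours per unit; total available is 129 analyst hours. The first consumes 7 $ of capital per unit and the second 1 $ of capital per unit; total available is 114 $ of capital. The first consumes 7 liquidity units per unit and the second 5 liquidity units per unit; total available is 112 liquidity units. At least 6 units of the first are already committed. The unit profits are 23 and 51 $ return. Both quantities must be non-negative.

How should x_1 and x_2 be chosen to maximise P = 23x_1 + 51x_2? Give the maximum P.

Vertices and P = 23x_1 + 51x_2:
  (16, 0) → P = 368
  (6, 0) → P = 138
  (6, 14) → P = 852

At the optimal vertex, 7x_1 + 5x_2 = 112 and x_1 = 6.
Solving simultaneously gives x_1 = 6, x_2 = 14.

x_1 = 6, x_2 = 14, maximum P = 852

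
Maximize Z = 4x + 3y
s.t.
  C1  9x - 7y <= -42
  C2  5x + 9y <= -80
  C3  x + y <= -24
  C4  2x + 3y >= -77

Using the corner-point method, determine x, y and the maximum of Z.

x = -105/8, y = -87/8, maximum Z = -681/8

Extreme points and Z = 4x + 3y:
  (-105/8, -87/8) → Z = -681/8
  (-665/41, -609/41) → Z = -4487/41
  (-34, 10) → Z = -106
  (-151, 75) → Z = -379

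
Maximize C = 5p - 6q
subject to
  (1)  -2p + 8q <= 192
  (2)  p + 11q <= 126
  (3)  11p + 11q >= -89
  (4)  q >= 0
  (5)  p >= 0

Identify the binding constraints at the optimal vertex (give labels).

(2) and (4)

Feasible corners and C = 5p - 6q:
  (126, 0) → C = 630
  (0, 126/11) → C = -756/11
  (0, 0) → C = 0

The maximum is at (126, 0). Substituting into each constraint, equality holds for (2) and (4); the remaining constraints have slack.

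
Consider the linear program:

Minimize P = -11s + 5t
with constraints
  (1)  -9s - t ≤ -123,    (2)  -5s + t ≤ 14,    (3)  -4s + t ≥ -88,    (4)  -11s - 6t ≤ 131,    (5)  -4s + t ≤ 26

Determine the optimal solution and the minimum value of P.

Extreme points and P = -11s + 5t:
  (109/14, 741/14) → P = 179
  (211/13, -300/13) → P = -3821/13
  (12, 74) → P = 238
The feasible region is unbounded (it extends along (1, 4)), but P strictly increases along every unbounded feasible direction, so there is no improving ray and the minimum is attained at a vertex.

The optimum lies where -9s - t = -123 and -4s + t = -88.
Solving simultaneously gives s = 211/13, t = -300/13.

s = 211/13, t = -300/13, minimum P = -3821/13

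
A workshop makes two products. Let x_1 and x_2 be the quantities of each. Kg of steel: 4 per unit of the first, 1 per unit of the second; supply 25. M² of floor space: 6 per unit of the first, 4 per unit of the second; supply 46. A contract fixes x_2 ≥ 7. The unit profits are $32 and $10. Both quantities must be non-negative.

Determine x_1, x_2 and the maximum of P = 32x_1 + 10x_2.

Extreme points and P = 32x_1 + 10x_2:
  (0, 23/2) → P = 115
  (0, 7) → P = 70
  (3, 7) → P = 166

The optimum lies where 6x_1 + 4x_2 = 46 and x_2 = 7.
Solving simultaneously gives x_1 = 3, x_2 = 7.

x_1 = 3, x_2 = 7, maximum P = 166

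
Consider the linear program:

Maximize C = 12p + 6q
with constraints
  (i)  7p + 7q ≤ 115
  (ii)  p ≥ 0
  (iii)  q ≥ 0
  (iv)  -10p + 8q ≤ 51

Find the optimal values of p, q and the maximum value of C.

p = 115/7, q = 0, maximum C = 1380/7

Feasible corners and C = 12p + 6q:
  (115/7, 0) → C = 1380/7
  (563/126, 1507/126) → C = 2633/21
  (0, 0) → C = 0
  (0, 51/8) → C = 153/4

The optimum lies where 7p + 7q = 115 and q = 0.
Solving simultaneously gives p = 115/7, q = 0.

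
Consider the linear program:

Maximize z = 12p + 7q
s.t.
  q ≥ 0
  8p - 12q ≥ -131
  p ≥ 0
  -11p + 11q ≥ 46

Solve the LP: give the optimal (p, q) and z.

p = 889/44, q = 1073/44, maximum z = 18179/44

Corner points and z = 12p + 7q:
  (0, 131/12) → z = 917/12
  (889/44, 1073/44) → z = 18179/44
  (0, 46/11) → z = 322/11

The optimum lies where 8p - 12q = -131 and -11p + 11q = 46.
Solving simultaneously gives p = 889/44, q = 1073/44.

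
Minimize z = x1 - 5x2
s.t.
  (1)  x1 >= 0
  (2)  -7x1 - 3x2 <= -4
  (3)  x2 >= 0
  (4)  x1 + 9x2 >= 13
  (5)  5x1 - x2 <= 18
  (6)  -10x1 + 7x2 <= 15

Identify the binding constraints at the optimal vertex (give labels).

Corner points and z = x1 - 5x2:
  (0, 13/9) → z = -65/9
  (0, 15/7) → z = -75/7
  (175/46, 47/46) → z = -30/23
  (141/25, 51/5) → z = -1134/25

The minimum is at (141/25, 51/5). Substituting into each constraint, equality holds for (5) and (6); the remaining constraints have slack.

(5) and (6)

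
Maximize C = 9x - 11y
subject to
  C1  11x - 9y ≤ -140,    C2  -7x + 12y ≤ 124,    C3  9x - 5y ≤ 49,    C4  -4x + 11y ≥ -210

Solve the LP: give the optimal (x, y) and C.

x = -686/17, y = -574/17, maximum C = 140/17

Extreme points and C = 9x - 11y:
  (-188/23, 128/23) → C = -3100/23
  (-686/17, -574/17) → C = 140/17
  (-3884/29, -1966/29) → C = -13330/29

The optimum lies where 11x - 9y = -140 and -4x + 11y = -210.
Solving simultaneously gives x = -686/17, y = -574/17.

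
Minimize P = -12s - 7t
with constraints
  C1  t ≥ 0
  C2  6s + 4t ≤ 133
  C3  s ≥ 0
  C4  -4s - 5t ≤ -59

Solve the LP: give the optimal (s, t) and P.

s = 133/6, t = 0, minimum P = -266

Feasible corners and P = -12s - 7t:
  (133/6, 0) → P = -266
  (59/4, 0) → P = -177
  (0, 133/4) → P = -931/4
  (0, 59/5) → P = -413/5

The optimum lies where t = 0 and 6s + 4t = 133.
Solving simultaneously gives s = 133/6, t = 0.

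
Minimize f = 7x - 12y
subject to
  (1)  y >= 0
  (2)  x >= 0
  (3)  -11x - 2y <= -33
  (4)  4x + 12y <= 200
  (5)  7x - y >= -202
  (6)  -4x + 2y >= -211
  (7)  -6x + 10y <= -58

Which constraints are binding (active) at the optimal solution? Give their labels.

Feasible corners and f = 7x - 12y:
  (50, 0) → f = 350
  (29/3, 0) → f = 203/3
  (337/14, 121/14) → f = 907/14

The minimum is at (337/14, 121/14). Substituting into each constraint, equality holds for (4) and (7); the remaining constraints have slack.

(4) and (7)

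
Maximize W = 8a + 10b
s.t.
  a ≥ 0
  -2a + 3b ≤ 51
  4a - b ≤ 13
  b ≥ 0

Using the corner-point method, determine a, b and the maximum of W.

a = 9, b = 23, maximum W = 302

Extreme points and W = 8a + 10b:
  (0, 17) → W = 170
  (0, 0) → W = 0
  (9, 23) → W = 302
  (13/4, 0) → W = 26

The binding constraints are -2a + 3b = 51 and 4a - b = 13.
Solving simultaneously gives a = 9, b = 23.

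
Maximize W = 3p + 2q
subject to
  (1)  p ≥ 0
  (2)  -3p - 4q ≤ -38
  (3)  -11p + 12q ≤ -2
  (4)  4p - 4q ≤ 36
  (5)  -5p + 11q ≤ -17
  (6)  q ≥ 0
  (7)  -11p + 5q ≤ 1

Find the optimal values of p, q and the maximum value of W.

Corner points and W = 3p + 2q:
  (74/7, 11/7) → W = 244/7
  (486/53, 139/53) → W = 1736/53
  (41/3, 14/3) → W = 151/3

p = 41/3, q = 14/3, maximum W = 151/3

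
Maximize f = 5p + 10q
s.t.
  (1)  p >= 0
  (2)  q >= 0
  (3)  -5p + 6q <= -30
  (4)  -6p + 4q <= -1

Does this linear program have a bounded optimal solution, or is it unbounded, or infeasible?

From the feasible point (6, 0), moving in the direction (6, 5) keeps every constraint satisfied while f increases without bound.

unbounded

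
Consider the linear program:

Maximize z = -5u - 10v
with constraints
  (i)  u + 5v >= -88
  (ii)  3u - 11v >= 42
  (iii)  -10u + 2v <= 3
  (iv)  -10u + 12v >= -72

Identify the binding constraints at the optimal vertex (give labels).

Feasible corners and z = -5u - 10v:
  (-9/8, -33/8) → z = 375/8
  (144/37, -102/37) → z = 300/37
  (-9/5, -15/2) → z = 84

The maximum is at (-9/5, -15/2). Substituting into each constraint, equality holds for (iii) and (iv); the remaining constraints have slack.

(iii) and (iv)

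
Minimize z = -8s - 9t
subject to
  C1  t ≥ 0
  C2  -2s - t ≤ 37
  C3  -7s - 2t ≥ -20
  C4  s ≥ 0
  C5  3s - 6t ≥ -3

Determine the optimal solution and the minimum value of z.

s = 19/8, t = 27/16, minimum z = -547/16

The optimum lies where -7s - 2t = -20 and 3s - 6t = -3.
Solving simultaneously gives s = 19/8, t = 27/16.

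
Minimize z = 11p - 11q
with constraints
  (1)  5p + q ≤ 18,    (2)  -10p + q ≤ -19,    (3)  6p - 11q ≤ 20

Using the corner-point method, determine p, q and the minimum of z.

Vertices and z = 11p - 11q:
  (37/15, 17/3) → z = -176/5
  (218/61, 8/61) → z = 2310/61
  (189/104, -43/52) → z = 3025/104

p = 37/15, q = 17/3, minimum z = -176/5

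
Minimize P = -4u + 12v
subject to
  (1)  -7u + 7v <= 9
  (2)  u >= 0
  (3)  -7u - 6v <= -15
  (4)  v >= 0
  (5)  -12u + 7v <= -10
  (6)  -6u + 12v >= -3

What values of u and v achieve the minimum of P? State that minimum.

u = 33/20, v = 23/40, minimum P = 3/10

Extreme points and P = -4u + 12v:
  (19/5, 178/35) → P = 1604/35
  (15/11, 10/11) → P = 60/11
  (33/20, 23/40) → P = 3/10
The feasible region is unbounded (it extends along (1, 1), (2, 1)), but P strictly increases along every unbounded feasible direction, so there is no improving ray and the minimum is attained at a vertex.

At the optimal vertex, -7u - 6v = -15 and -6u + 12v = -3.
Solving simultaneously gives u = 33/20, v = 23/40.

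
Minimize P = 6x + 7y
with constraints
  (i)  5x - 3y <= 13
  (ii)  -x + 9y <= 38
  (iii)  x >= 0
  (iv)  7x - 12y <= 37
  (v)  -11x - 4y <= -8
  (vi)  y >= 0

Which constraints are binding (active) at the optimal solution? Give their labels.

Extreme points and P = 6x + 7y:
  (11/2, 29/6) → P = 401/6
  (13/5, 0) → P = 78/5
  (0, 38/9) → P = 266/9
  (0, 2) → P = 14
  (8/11, 0) → P = 48/11

The minimum is at (8/11, 0). Substituting into each constraint, equality holds for (v) and (vi); the remaining constraints have slack.

(v) and (vi)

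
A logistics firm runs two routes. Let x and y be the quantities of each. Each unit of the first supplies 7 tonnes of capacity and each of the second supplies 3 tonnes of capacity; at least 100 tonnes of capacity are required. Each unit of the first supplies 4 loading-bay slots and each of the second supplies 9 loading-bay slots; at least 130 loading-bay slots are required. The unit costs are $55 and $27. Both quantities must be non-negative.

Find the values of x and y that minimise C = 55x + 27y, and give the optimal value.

x = 10, y = 10, minimum C = 820

Feasible corners and C = 55x + 27y:
  (0, 100/3) → C = 900
  (65/2, 0) → C = 3575/2
  (10, 10) → C = 820
The feasible region is unbounded (it extends along (0, 1), (1, 0)), but C strictly increases along every unbounded feasible direction, so there is no improving ray and the minimum is attained at a vertex.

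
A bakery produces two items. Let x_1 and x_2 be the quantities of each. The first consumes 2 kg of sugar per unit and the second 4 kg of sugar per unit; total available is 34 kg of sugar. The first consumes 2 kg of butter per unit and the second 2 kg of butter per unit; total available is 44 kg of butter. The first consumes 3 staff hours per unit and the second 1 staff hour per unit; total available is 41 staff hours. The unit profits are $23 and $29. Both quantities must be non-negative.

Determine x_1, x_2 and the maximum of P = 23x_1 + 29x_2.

Extreme points and P = 23x_1 + 29x_2:
  (0, 0) → P = 0
  (0, 17/2) → P = 493/2
  (41/3, 0) → P = 943/3
  (13, 2) → P = 357

The binding constraints are 2x_1 + 4x_2 = 34 and 3x_1 + x_2 = 41.
Solving simultaneously gives x_1 = 13, x_2 = 2.

x_1 = 13, x_2 = 2, maximum P = 357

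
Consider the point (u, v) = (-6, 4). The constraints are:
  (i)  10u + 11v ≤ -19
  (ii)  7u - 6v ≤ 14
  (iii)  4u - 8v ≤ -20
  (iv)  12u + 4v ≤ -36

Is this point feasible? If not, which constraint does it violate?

Constraint (i): 10u + 11v = -16, which is not ≤ -19. All other constraints are satisfied.

not feasible — violates (i)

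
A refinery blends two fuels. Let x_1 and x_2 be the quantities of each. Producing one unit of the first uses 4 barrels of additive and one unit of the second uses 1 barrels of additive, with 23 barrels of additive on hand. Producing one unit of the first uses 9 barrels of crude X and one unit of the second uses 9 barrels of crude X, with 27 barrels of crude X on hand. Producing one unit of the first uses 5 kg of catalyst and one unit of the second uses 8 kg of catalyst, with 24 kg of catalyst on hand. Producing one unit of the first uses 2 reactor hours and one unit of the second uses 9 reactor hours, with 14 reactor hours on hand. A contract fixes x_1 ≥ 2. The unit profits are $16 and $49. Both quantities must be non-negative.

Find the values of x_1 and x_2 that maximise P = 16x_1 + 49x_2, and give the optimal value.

x_1 = 2, x_2 = 1, maximum P = 81

Extreme points and P = 16x_1 + 49x_2:
  (3, 0) → P = 48
  (2, 0) → P = 32
  (2, 1) → P = 81

The binding constraints are 9x_1 + 9x_2 = 27 and x_1 = 2.
Solving simultaneously gives x_1 = 2, x_2 = 1.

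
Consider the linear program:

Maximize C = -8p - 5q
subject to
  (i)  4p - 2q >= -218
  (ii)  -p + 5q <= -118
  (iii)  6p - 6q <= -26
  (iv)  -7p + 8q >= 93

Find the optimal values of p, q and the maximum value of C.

p = -779/9, q = -577/9, maximum C = 1013

Vertices and C = -8p - 5q:
  (-221/3, -115/3) → C = 781
  (-779/9, -577/9) → C = 1013
  (-1409/27, -919/27) → C = 1763/3

The optimum lies where 4p - 2q = -218 and -7p + 8q = 93.
Solving simultaneously gives p = -779/9, q = -577/9.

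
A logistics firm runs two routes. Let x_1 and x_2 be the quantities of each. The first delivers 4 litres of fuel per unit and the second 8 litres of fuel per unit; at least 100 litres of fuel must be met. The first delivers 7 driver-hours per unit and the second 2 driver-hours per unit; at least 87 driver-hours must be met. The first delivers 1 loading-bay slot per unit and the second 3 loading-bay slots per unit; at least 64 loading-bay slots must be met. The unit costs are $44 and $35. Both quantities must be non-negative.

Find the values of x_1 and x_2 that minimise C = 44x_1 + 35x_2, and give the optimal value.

x_1 = 7, x_2 = 19, minimum C = 973

Extreme points and C = 44x_1 + 35x_2:
  (0, 87/2) → C = 3045/2
  (64, 0) → C = 2816
  (7, 19) → C = 973
The feasible region is unbounded (it extends along (0, 1), (1, 0)), but C strictly increases along every unbounded feasible direction, so there is no improving ray and the minimum is attained at a vertex.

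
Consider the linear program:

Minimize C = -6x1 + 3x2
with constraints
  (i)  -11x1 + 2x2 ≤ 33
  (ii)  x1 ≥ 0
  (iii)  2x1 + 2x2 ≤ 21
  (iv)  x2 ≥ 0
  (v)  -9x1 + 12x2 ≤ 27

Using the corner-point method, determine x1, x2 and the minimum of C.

x1 = 21/2, x2 = 0, minimum C = -63

Corner points and C = -6x1 + 3x2:
  (0, 0) → C = 0
  (0, 9/4) → C = 27/4
  (21/2, 0) → C = -63
  (33/7, 81/14) → C = -153/14

The binding constraints are 2x1 + 2x2 = 21 and x2 = 0.
Solving simultaneously gives x1 = 21/2, x2 = 0.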